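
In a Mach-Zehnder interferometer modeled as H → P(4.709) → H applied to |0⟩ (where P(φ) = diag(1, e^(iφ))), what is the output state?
(0.4983 - 0.5i)|0⟩ + (0.5017 + 0.5i)|1⟩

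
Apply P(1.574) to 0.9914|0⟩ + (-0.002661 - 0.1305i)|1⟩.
0.9914|0⟩ + (0.1305 - 0.002243i)|1⟩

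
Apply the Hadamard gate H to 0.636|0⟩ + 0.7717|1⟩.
0.9954|0⟩ - 0.09595|1⟩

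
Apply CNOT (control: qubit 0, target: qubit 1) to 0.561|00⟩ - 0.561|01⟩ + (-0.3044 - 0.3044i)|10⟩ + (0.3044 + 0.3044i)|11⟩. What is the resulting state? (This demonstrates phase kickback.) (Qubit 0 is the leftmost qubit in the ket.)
0.561|00⟩ - 0.561|01⟩ + (0.3044 + 0.3044i)|10⟩ + (-0.3044 - 0.3044i)|11⟩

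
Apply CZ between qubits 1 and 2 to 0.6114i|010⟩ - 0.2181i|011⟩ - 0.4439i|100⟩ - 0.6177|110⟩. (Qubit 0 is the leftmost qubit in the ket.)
0.6114i|010⟩ + 0.2181i|011⟩ - 0.4439i|100⟩ - 0.6177|110⟩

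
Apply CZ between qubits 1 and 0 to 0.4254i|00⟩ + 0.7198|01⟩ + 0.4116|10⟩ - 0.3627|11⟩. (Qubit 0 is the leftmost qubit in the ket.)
0.4254i|00⟩ + 0.7198|01⟩ + 0.4116|10⟩ + 0.3627|11⟩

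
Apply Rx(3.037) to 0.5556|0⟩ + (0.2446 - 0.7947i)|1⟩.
(-0.7646 - 0.2443i)|0⟩ + (0.01279 - 0.5964i)|1⟩

Rx(3.037) = [[cos(θ/2), −i·sin(θ/2)], [−i·sin(θ/2), cos(θ/2)]]; θ = 3.037, cos(θ/2) ≈ 0.0522725, sin(θ/2) ≈ 0.998633.
With a = amp(|0⟩) = 0.5556 and b = amp(|1⟩) = (0.2446 - 0.7947i):
new amp(|0⟩) = (0.0522725)·a + (-0.998633i)·b = (-0.7646 - 0.2443i)
new amp(|1⟩) = (-0.998633i)·a + (0.0522725)·b = (0.01279 - 0.5964i)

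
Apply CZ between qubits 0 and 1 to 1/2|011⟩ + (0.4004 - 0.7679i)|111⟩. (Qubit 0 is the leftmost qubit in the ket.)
1/2|011⟩ + (-0.4004 + 0.7679i)|111⟩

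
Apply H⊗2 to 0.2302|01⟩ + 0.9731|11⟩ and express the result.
0.6017|00⟩ - 0.6017|01⟩ - 0.3715|10⟩ + 0.3715|11⟩

H⊗2 gives amp(|y⟩) = (1/2) Σ_x (−1)^(x·y) amp(|x⟩), where x·y is the number of positions in which both x and y have a 1.
|00⟩: (0.2302 + 0.9731)/2 = 0.6017
|01⟩: (-0.2302 - 0.9731)/2 = -0.6017
|10⟩: (0.2302 - 0.9731)/2 = -0.3715
|11⟩: (-0.2302 + 0.9731)/2 = 0.3715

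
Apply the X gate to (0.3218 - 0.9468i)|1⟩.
(0.3218 - 0.9468i)|0⟩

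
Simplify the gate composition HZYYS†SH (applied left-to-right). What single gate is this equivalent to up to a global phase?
X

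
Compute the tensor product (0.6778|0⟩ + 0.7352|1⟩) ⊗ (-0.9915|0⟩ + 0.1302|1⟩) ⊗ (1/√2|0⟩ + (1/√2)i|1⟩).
-0.4752|000⟩ - 0.4752i|001⟩ + 0.0624|010⟩ + 0.0624i|011⟩ - 0.5154|100⟩ - 0.5154i|101⟩ + 0.06769|110⟩ + 0.06769i|111⟩

amp(|b₁b₂…⟩) = product of the factor amplitudes for bits b₁, b₂, …; only kets whose every factor amplitude is nonzero survive.
|000⟩: (0.6778)(-0.9915)(1/√2) = -0.4752
|001⟩: (0.6778)(-0.9915)((1/√2)i) = -0.4752i
|010⟩: (0.6778)(0.1302)(1/√2) = 0.0624
|011⟩: (0.6778)(0.1302)((1/√2)i) = 0.0624i
|100⟩: (0.7352)(-0.9915)(1/√2) = -0.5154
|101⟩: (0.7352)(-0.9915)((1/√2)i) = -0.5154i
|110⟩: (0.7352)(0.1302)(1/√2) = 0.06769
|111⟩: (0.7352)(0.1302)((1/√2)i) = 0.06769i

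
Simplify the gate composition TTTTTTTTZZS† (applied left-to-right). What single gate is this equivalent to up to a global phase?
S†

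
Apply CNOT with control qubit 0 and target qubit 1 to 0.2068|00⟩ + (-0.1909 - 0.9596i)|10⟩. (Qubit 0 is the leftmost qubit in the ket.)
0.2068|00⟩ + (-0.1909 - 0.9596i)|11⟩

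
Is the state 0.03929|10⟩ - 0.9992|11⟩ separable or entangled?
Separable

Writing the state as a|00⟩ + b|01⟩ + c|10⟩ + d|11⟩, it is a product state iff ad − bc = 0.
Here (a, b, c, d) = (0, 0, 0.03929, -0.9992): ad − bc = (0)(-0.9992) − (0)(0.03929) = 0, so the state is separable.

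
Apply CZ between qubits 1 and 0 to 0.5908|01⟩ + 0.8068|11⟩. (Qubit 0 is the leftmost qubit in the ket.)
0.5908|01⟩ - 0.8068|11⟩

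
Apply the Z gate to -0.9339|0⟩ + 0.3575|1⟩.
-0.9339|0⟩ - 0.3575|1⟩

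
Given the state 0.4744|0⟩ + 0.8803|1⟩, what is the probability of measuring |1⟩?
0.7749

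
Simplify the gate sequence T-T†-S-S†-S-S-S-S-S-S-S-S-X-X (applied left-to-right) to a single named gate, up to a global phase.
I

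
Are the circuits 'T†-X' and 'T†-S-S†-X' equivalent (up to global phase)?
Yes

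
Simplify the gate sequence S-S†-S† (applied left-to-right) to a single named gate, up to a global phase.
S†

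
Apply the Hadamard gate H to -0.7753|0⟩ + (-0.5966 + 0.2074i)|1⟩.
(-0.9701 + 0.1467i)|0⟩ + (-0.1264 - 0.1467i)|1⟩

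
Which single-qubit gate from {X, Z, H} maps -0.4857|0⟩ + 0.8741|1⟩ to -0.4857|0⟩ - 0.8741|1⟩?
Z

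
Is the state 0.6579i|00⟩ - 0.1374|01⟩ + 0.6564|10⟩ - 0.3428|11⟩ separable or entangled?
Entangled

Writing the state as a|00⟩ + b|01⟩ + c|10⟩ + d|11⟩, it is a product state iff ad − bc = 0.
Here (a, b, c, d) = (0.6579i, -0.1374, 0.6564, -0.3428): ad − bc = (0.6579i)(-0.3428) − (-0.1374)(0.6564) = (0.09019 - 0.2255i) ≠ 0, so the state is entangled.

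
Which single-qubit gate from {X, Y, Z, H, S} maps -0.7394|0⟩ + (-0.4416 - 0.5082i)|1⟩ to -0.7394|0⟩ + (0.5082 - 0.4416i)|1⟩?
S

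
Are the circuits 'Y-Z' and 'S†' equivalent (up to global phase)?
No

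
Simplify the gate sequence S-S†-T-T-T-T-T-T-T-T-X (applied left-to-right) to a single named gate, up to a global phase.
X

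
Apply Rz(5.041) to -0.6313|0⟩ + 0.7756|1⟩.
(0.5134 + 0.3674i)|0⟩ + (-0.6308 + 0.4513i)|1⟩

Rz(5.041) = [[e^(−iθ/2), 0], [0, e^(iθ/2)]] with e^(±iθ/2) = cos(θ/2) ± i·sin(θ/2); θ = 5.041, cos(θ/2) ≈ -0.813243, sin(θ/2) ≈ 0.581924.
With a = amp(|0⟩) = -0.6313 and b = amp(|1⟩) = 0.7756:
new amp(|0⟩) = (-0.813243 - 0.581924i)·a = (0.5134 + 0.3674i)
new amp(|1⟩) = (-0.813243 + 0.581924i)·b = (-0.6308 + 0.4513i)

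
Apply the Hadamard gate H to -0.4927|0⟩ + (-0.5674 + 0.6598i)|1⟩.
(-0.7496 + 0.4665i)|0⟩ + (0.05282 - 0.4665i)|1⟩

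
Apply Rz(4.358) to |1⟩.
(-0.5714 + 0.8207i)|1⟩

Rz(4.358) = [[e^(−iθ/2), 0], [0, e^(iθ/2)]] with e^(±iθ/2) = cos(θ/2) ± i·sin(θ/2); θ = 4.358, cos(θ/2) ≈ -0.571394, sin(θ/2) ≈ 0.820676.
With a = amp(|0⟩) = 0 and b = amp(|1⟩) = 1:
new amp(|0⟩) = (-0.571394 - 0.820676i)·a = 0
new amp(|1⟩) = (-0.571394 + 0.820676i)·b = (-0.5714 + 0.8207i)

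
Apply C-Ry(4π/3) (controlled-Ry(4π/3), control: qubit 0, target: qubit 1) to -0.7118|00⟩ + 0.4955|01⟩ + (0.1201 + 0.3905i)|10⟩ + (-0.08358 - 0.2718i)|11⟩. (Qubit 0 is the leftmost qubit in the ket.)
-0.7118|00⟩ + 0.4955|01⟩ + (0.01233 + 0.04014i)|10⟩ + (0.1458 + 0.4741i)|11⟩

C-Ry(4π/3) leaves the control-|0⟩ kets |00⟩, |01⟩ unchanged and applies Ry(4π/3) to qubit 1 on the control-|1⟩ pair (|10⟩, |11⟩).
Ry(4π/3) = [[cos(θ/2), −sin(θ/2)], [sin(θ/2), cos(θ/2)]]; θ = 4π/3, cos(θ/2) ≈ -0.5, sin(θ/2) ≈ 0.866025.
With a = amp(|10⟩) = (0.1201 + 0.3905i) and b = amp(|11⟩) = (-0.08358 - 0.2718i):
new amp(|10⟩) = (-0.5)·a + (-0.866025)·b = (0.01233 + 0.04014i)
new amp(|11⟩) = (0.866025)·a + (-0.5)·b = (0.1458 + 0.4741i)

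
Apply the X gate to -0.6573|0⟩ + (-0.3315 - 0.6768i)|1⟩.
(-0.3315 - 0.6768i)|0⟩ - 0.6573|1⟩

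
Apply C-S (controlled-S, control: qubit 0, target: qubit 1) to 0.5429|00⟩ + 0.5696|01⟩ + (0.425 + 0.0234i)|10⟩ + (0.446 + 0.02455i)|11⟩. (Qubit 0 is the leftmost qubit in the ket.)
0.5429|00⟩ + 0.5696|01⟩ + (0.425 + 0.0234i)|10⟩ + (-0.02455 + 0.446i)|11⟩

C-S leaves the control-|0⟩ kets |00⟩, |01⟩ unchanged and applies S to qubit 1 on the control-|1⟩ pair (|10⟩, |11⟩).
S = [[1, 0], [0, i]].
With a = amp(|10⟩) = (0.425 + 0.0234i) and b = amp(|11⟩) = (0.446 + 0.02455i):
new amp(|10⟩) = (1)·a = (0.425 + 0.0234i)
new amp(|11⟩) = (i)·b = (-0.02455 + 0.446i)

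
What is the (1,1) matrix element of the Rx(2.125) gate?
0.4867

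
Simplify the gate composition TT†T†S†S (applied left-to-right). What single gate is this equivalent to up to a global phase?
T†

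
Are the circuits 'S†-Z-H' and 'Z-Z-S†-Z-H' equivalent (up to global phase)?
Yes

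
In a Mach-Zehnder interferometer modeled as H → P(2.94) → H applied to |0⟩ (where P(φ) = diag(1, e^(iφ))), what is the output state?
(0.01013 + 0.1001i)|0⟩ + (0.9899 - 0.1001i)|1⟩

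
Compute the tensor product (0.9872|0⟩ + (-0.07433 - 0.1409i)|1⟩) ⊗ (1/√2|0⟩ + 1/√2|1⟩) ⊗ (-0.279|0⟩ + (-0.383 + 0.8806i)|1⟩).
-0.1948|000⟩ + (-0.2674 + 0.6147i)|001⟩ - 0.1948|010⟩ + (-0.2674 + 0.6147i)|011⟩ + (0.01466 + 0.0278i)|100⟩ + (0.1079 - 0.008125i)|101⟩ + (0.01466 + 0.0278i)|110⟩ + (0.1079 - 0.008125i)|111⟩

amp(|b₁b₂…⟩) = product of the factor amplitudes for bits b₁, b₂, …; only kets whose every factor amplitude is nonzero survive.
|000⟩: (0.9872)(1/√2)(-0.279) = -0.1948
|001⟩: (0.9872)(1/√2)(-0.383 + 0.8806i) = (-0.2674 + 0.6147i)
|010⟩: (0.9872)(1/√2)(-0.279) = -0.1948
|011⟩: (0.9872)(1/√2)(-0.383 + 0.8806i) = (-0.2674 + 0.6147i)
|100⟩: (-0.07433 - 0.1409i)(1/√2)(-0.279) = (0.01466 + 0.0278i)
|101⟩: (-0.07433 - 0.1409i)(1/√2)(-0.383 + 0.8806i) = (0.1079 - 0.008125i)
|110⟩: (-0.07433 - 0.1409i)(1/√2)(-0.279) = (0.01466 + 0.0278i)
|111⟩: (-0.07433 - 0.1409i)(1/√2)(-0.383 + 0.8806i) = (0.1079 - 0.008125i)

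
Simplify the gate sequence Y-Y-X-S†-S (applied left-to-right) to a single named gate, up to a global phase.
X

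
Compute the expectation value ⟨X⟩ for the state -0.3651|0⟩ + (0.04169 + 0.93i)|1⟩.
-0.03044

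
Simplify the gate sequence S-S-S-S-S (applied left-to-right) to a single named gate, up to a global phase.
S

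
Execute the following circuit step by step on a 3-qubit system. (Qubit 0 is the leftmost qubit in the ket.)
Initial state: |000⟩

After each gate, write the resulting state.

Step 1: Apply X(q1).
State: |010⟩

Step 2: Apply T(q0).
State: |010⟩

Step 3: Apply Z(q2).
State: |010⟩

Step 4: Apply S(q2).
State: |010⟩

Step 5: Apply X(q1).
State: |000⟩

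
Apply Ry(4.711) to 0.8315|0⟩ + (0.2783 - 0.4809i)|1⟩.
(-0.7845 + 0.3403i)|0⟩ + (0.3917 + 0.3398i)|1⟩

Ry(4.711) = [[cos(θ/2), −sin(θ/2)], [sin(θ/2), cos(θ/2)]]; θ = 4.711, cos(θ/2) ≈ -0.706616, sin(θ/2) ≈ 0.707598.
With a = amp(|0⟩) = 0.8315 and b = amp(|1⟩) = (0.2783 - 0.4809i):
new amp(|0⟩) = (-0.706616)·a + (-0.707598)·b = (-0.7845 + 0.3403i)
new amp(|1⟩) = (0.707598)·a + (-0.706616)·b = (0.3917 + 0.3398i)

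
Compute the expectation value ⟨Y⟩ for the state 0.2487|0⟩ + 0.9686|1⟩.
0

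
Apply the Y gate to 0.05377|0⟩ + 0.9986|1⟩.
-0.9986i|0⟩ + 0.05377i|1⟩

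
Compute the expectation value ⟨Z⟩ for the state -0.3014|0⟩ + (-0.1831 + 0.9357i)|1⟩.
-0.8182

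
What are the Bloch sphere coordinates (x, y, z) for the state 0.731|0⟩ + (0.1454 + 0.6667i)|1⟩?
(0.2126, 0.9747, 0.06873)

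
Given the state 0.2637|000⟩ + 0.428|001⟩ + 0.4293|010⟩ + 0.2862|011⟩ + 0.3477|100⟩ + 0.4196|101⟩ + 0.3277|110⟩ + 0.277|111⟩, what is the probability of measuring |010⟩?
0.1843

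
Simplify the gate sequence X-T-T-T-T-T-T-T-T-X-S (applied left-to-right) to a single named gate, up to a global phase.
S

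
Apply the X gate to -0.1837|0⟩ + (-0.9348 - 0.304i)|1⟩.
(-0.9348 - 0.304i)|0⟩ - 0.1837|1⟩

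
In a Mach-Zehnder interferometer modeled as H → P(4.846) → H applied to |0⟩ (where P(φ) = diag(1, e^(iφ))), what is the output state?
(0.5666 - 0.4955i)|0⟩ + (0.4334 + 0.4955i)|1⟩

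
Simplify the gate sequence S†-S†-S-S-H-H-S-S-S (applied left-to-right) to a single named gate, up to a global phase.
S†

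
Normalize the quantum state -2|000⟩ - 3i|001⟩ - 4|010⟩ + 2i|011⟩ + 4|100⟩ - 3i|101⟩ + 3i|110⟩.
-0.2443|000⟩ - 0.3665i|001⟩ - 0.4887|010⟩ + 0.2443i|011⟩ + 0.4887|100⟩ - 0.3665i|101⟩ + 0.3665i|110⟩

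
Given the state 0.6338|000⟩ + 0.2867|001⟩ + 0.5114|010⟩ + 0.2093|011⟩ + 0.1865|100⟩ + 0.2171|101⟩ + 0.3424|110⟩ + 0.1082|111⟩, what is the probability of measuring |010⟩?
0.2615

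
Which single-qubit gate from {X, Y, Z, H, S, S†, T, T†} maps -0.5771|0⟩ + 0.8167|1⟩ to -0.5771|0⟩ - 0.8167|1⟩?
Z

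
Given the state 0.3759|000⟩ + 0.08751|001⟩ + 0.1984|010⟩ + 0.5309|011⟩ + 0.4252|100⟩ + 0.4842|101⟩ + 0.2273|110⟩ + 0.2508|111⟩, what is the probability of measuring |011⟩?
0.2819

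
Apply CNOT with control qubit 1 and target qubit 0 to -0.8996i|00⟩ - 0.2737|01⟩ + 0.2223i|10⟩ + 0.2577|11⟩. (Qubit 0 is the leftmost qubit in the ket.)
-0.8996i|00⟩ + 0.2577|01⟩ + 0.2223i|10⟩ - 0.2737|11⟩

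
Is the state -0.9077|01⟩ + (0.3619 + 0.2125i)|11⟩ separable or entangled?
Separable

Writing the state as a|00⟩ + b|01⟩ + c|10⟩ + d|11⟩, it is a product state iff ad − bc = 0.
Here (a, b, c, d) = (0, -0.9077, 0, (0.3619 + 0.2125i)): ad − bc = (0)(0.3619 + 0.2125i) − (-0.9077)(0) = 0, so the state is separable.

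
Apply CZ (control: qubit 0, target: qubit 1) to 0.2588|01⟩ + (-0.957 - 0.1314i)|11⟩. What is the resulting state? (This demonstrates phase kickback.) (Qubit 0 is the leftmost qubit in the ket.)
0.2588|01⟩ + (0.957 + 0.1314i)|11⟩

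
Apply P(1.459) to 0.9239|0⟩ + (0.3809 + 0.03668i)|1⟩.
0.9239|0⟩ + (0.006044 + 0.3826i)|1⟩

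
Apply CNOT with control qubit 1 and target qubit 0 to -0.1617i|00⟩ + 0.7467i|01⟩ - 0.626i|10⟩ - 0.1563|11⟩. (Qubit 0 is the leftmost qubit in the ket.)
-0.1617i|00⟩ - 0.1563|01⟩ - 0.626i|10⟩ + 0.7467i|11⟩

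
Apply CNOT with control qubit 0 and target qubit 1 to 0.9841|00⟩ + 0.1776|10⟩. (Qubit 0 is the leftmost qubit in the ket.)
0.9841|00⟩ + 0.1776|11⟩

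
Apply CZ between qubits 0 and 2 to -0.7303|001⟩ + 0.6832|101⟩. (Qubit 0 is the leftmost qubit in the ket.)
-0.7303|001⟩ - 0.6832|101⟩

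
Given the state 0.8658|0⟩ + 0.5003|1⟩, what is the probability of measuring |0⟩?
0.7496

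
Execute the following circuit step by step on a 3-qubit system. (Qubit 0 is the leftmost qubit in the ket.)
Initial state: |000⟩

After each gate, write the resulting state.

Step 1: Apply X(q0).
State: |100⟩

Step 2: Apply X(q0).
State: |000⟩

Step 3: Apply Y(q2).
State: i|001⟩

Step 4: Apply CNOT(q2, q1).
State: i|011⟩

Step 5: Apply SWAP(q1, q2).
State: i|011⟩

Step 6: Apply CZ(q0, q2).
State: i|011⟩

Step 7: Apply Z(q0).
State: i|011⟩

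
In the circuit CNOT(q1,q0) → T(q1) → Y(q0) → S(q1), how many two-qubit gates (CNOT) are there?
1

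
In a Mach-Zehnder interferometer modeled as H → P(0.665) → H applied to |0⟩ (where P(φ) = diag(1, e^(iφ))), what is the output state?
(0.8935 + 0.3085i)|0⟩ + (0.1065 - 0.3085i)|1⟩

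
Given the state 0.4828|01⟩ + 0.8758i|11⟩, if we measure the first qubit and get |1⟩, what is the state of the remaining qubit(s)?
i|1⟩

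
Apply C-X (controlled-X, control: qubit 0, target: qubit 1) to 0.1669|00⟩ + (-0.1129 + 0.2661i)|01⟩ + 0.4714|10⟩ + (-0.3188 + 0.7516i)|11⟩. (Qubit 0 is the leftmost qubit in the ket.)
0.1669|00⟩ + (-0.1129 + 0.2661i)|01⟩ + (-0.3188 + 0.7516i)|10⟩ + 0.4714|11⟩

C-X leaves the control-|0⟩ kets |00⟩, |01⟩ unchanged and applies X to qubit 1 on the control-|1⟩ pair (|10⟩, |11⟩).
X = [[0, 1], [1, 0]].
With a = amp(|10⟩) = 0.4714 and b = amp(|11⟩) = (-0.3188 + 0.7516i):
new amp(|10⟩) = (1)·b = (-0.3188 + 0.7516i)
new amp(|11⟩) = (1)·a = 0.4714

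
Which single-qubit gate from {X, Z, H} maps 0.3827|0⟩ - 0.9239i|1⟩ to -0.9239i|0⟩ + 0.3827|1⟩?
X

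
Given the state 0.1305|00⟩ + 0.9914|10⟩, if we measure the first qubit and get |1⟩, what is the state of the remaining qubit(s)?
|0⟩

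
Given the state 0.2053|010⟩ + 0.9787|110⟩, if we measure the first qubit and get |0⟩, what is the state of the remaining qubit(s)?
|10⟩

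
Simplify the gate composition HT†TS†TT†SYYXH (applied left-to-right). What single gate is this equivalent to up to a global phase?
Z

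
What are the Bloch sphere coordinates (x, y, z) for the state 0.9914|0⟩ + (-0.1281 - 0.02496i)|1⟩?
(-0.254, -0.04949, 0.9658)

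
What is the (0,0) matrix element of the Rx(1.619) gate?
0.6899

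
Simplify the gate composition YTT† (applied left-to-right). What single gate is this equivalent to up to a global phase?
Y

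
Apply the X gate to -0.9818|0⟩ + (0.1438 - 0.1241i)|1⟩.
(0.1438 - 0.1241i)|0⟩ - 0.9818|1⟩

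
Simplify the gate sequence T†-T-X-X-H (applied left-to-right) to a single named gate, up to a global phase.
H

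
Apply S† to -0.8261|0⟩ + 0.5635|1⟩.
-0.8261|0⟩ - 0.5635i|1⟩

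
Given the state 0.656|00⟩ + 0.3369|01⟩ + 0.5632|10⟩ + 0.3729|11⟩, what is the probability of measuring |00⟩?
0.4303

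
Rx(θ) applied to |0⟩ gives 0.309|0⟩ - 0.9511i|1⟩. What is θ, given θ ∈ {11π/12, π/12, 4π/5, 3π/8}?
4π/5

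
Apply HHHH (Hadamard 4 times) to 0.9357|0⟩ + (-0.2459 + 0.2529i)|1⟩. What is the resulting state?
0.9357|0⟩ + (-0.2459 + 0.2529i)|1⟩

H² = I, so an even number of Hadamards cancels: H^4 = I and the state is unchanged.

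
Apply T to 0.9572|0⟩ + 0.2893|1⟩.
0.9572|0⟩ + (0.2046 + 0.2046i)|1⟩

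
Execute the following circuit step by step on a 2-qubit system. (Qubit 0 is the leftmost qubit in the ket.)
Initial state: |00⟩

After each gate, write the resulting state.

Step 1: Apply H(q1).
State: 1/√2|00⟩ + 1/√2|01⟩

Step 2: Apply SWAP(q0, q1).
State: 1/√2|00⟩ + 1/√2|10⟩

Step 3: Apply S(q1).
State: 1/√2|00⟩ + 1/√2|10⟩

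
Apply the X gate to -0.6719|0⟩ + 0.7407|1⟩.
0.7407|0⟩ - 0.6719|1⟩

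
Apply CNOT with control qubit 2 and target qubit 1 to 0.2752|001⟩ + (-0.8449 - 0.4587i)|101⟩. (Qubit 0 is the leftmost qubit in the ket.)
0.2752|011⟩ + (-0.8449 - 0.4587i)|111⟩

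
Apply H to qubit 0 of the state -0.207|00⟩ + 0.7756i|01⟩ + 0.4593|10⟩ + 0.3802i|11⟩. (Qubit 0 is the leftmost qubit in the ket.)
0.1784|00⟩ + 0.8173i|01⟩ - 0.4711|10⟩ + 0.2796i|11⟩

H on qubit 0 mixes each pair of kets that differ only in qubit 0: amplitudes (a, b) of (|…0…⟩, |…1…⟩) become ((a + b)/√2, (a − b)/√2). Kets absent from the input have amplitude 0.
(|00⟩, |10⟩): (a, b) = (-0.207, 0.4593) → (0.1784, -0.4711)
(|01⟩, |11⟩): (a, b) = (0.7756i, 0.3802i) → (0.8173i, 0.2796i)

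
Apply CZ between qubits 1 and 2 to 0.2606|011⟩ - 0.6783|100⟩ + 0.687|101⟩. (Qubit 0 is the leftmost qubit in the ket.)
-0.2606|011⟩ - 0.6783|100⟩ + 0.687|101⟩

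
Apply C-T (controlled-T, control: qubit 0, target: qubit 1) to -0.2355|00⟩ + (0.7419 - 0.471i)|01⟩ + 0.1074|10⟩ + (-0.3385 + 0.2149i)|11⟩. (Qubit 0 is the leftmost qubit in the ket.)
-0.2355|00⟩ + (0.7419 - 0.471i)|01⟩ + 0.1074|10⟩ + (-0.3913 - 0.0874i)|11⟩

C-T leaves the control-|0⟩ kets |00⟩, |01⟩ unchanged and applies T to qubit 1 on the control-|1⟩ pair (|10⟩, |11⟩).
T = [[1, 0], [0, (1/√2 + (1/√2)i)]].
With a = amp(|10⟩) = 0.1074 and b = amp(|11⟩) = (-0.3385 + 0.2149i):
new amp(|10⟩) = (1)·a = 0.1074
new amp(|11⟩) = (1/√2 + (1/√2)i)·b = (-0.3913 - 0.0874i)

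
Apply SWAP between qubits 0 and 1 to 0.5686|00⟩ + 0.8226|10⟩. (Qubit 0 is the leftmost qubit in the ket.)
0.5686|00⟩ + 0.8226|01⟩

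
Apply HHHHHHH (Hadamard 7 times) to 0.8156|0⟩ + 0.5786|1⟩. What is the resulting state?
0.9858|0⟩ + 0.1676|1⟩

H² = I, so H^7 = H: a single Hadamard. With (a, b) = (0.8156, 0.5786), H gives ((a + b)/√2, (a − b)/√2) = (0.9858, 0.1676).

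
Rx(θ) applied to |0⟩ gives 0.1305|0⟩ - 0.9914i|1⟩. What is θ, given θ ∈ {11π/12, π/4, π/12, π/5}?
11π/12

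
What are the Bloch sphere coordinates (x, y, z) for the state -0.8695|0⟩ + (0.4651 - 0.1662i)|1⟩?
(-0.8088, 0.289, 0.5121)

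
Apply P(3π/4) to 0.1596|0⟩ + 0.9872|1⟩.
0.1596|0⟩ + (-0.6981 + 0.6981i)|1⟩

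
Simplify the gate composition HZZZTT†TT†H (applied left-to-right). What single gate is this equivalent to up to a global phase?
X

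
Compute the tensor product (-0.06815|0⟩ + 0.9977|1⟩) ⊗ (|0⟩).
-0.06815|00⟩ + 0.9977|10⟩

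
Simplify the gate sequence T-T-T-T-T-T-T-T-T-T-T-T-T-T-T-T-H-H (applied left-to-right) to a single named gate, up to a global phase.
I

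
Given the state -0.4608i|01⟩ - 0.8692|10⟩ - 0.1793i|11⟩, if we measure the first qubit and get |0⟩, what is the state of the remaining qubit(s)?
-i|1⟩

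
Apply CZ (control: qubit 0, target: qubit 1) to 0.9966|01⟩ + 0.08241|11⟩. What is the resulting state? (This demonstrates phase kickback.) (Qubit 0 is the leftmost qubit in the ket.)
0.9966|01⟩ - 0.08241|11⟩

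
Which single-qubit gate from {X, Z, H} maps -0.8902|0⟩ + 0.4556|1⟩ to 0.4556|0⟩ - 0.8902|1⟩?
X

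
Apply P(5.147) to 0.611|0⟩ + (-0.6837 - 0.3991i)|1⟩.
0.611|0⟩ + (-0.6499 + 0.4521i)|1⟩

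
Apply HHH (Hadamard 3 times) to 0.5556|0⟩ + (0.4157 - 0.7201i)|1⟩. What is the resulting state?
(0.6868 - 0.5092i)|0⟩ + (0.09892 + 0.5092i)|1⟩

H² = I, so H^3 = H: a single Hadamard. With (a, b) = (0.5556, (0.4157 - 0.7201i)), H gives ((a + b)/√2, (a − b)/√2) = ((0.6868 - 0.5092i), (0.09892 + 0.5092i)).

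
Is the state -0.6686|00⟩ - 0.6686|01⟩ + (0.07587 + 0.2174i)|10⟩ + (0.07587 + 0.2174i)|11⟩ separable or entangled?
Separable

Writing the state as a|00⟩ + b|01⟩ + c|10⟩ + d|11⟩, it is a product state iff ad − bc = 0.
Here (a, b, c, d) = (-0.6686, -0.6686, (0.07587 + 0.2174i), (0.07587 + 0.2174i)): ad − bc = (-0.6686)(0.07587 + 0.2174i) − (-0.6686)(0.07587 + 0.2174i) = 0, so the state is separable.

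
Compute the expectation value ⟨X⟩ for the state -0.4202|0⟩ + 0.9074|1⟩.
-0.7626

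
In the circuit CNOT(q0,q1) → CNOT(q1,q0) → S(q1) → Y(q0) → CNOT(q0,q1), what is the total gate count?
5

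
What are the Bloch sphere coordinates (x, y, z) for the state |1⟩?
(0, 0, -1)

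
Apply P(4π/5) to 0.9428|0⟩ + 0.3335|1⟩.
0.9428|0⟩ + (-0.2698 + 0.196i)|1⟩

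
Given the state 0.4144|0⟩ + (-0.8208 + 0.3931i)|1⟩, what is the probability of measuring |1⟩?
0.8282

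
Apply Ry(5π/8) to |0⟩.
0.5556|0⟩ + 0.8315|1⟩

Ry(5π/8) = [[cos(θ/2), −sin(θ/2)], [sin(θ/2), cos(θ/2)]]; θ = 5π/8, cos(θ/2) ≈ 0.55557, sin(θ/2) ≈ 0.83147.
With a = amp(|0⟩) = 1 and b = amp(|1⟩) = 0:
new amp(|0⟩) = (0.55557)·a + (-0.83147)·b = 0.5556
new amp(|1⟩) = (0.83147)·a + (0.55557)·b = 0.8315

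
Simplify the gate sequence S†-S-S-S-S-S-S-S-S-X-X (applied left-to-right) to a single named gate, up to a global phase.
S†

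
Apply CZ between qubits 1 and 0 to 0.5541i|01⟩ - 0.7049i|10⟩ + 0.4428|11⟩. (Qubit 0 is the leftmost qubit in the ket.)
0.5541i|01⟩ - 0.7049i|10⟩ - 0.4428|11⟩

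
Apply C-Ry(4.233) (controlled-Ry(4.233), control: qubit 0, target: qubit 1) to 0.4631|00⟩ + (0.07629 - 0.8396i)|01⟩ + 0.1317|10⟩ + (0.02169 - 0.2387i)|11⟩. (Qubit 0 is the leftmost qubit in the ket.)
0.4631|00⟩ + (0.07629 - 0.8396i)|01⟩ + (-0.08689 + 0.204i)|10⟩ + (0.1013 + 0.1239i)|11⟩

C-Ry(4.233) leaves the control-|0⟩ kets |00⟩, |01⟩ unchanged and applies Ry(4.233) to qubit 1 on the control-|1⟩ pair (|10⟩, |11⟩).
Ry(4.233) = [[cos(θ/2), −sin(θ/2)], [sin(θ/2), cos(θ/2)]]; θ = 4.233, cos(θ/2) ≈ -0.51902, sin(θ/2) ≈ 0.854762.
With a = amp(|10⟩) = 0.1317 and b = amp(|11⟩) = (0.02169 - 0.2387i):
new amp(|10⟩) = (-0.51902)·a + (-0.854762)·b = (-0.08689 + 0.204i)
new amp(|11⟩) = (0.854762)·a + (-0.51902)·b = (0.1013 + 0.1239i)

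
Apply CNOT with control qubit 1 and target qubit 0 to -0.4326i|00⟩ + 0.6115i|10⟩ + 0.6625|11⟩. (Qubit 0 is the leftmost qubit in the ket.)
-0.4326i|00⟩ + 0.6625|01⟩ + 0.6115i|10⟩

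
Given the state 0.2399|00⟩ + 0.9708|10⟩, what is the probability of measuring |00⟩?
0.05755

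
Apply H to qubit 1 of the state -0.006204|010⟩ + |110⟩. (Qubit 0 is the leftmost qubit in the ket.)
-0.004387|000⟩ + 0.004387|010⟩ + 1/√2|100⟩ - 1/√2|110⟩

H on qubit 1 mixes each pair of kets that differ only in qubit 1: amplitudes (a, b) of (|…0…⟩, |…1…⟩) become ((a + b)/√2, (a − b)/√2). Kets absent from the input have amplitude 0.
(|000⟩, |010⟩): (a, b) = (0, -0.006204) → (-0.004387, 0.004387)
(|100⟩, |110⟩): (a, b) = (0, 1) → (1/√2, -1/√2)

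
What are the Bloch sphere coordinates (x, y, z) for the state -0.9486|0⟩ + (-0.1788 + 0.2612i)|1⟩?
(0.3392, -0.4955, 0.7996)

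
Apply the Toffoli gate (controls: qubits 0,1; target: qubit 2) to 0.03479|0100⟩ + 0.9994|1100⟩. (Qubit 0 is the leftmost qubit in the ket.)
0.03479|0100⟩ + 0.9994|1110⟩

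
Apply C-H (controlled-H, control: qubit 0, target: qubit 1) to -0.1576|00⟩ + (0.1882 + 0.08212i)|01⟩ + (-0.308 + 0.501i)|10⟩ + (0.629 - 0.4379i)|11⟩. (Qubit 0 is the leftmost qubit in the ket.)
-0.1576|00⟩ + (0.1882 + 0.08212i)|01⟩ + (0.227 + 0.04462i)|10⟩ + (-0.6626 + 0.6639i)|11⟩

C-H leaves the control-|0⟩ kets |00⟩, |01⟩ unchanged and applies H to qubit 1 on the control-|1⟩ pair (|10⟩, |11⟩).
H = [[1/√2, 1/√2], [1/√2, -1/√2]].
With a = amp(|10⟩) = (-0.308 + 0.501i) and b = amp(|11⟩) = (0.629 - 0.4379i):
new amp(|10⟩) = (1/√2)·a + (1/√2)·b = (0.227 + 0.04462i)
new amp(|11⟩) = (1/√2)·a + (-1/√2)·b = (-0.6626 + 0.6639i)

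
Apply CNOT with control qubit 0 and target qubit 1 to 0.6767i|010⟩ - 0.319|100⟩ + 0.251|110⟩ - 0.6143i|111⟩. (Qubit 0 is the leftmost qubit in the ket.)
0.6767i|010⟩ + 0.251|100⟩ - 0.6143i|101⟩ - 0.319|110⟩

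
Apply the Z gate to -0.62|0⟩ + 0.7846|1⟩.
-0.62|0⟩ - 0.7846|1⟩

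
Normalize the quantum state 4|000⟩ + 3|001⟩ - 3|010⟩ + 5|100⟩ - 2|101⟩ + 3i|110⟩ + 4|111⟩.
0.4264|000⟩ + 0.3198|001⟩ - 0.3198|010⟩ + 0.533|100⟩ - 0.2132|101⟩ + 0.3198i|110⟩ + 0.4264|111⟩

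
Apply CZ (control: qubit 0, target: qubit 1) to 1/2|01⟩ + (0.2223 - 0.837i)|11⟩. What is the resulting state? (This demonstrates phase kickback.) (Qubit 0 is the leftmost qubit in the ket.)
1/2|01⟩ + (-0.2223 + 0.837i)|11⟩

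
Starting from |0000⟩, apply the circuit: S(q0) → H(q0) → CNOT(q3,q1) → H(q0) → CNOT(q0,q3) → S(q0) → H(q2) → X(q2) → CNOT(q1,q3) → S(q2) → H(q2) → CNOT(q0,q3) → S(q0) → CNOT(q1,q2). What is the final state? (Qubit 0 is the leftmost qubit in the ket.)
(1/2 + (1/2)i)|0000⟩ + (1/2 - (1/2)i)|0010⟩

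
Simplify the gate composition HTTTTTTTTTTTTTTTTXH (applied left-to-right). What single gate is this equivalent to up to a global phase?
Z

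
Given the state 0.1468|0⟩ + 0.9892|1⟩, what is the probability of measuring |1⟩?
0.9785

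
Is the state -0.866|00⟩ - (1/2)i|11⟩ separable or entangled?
Entangled

Writing the state as a|00⟩ + b|01⟩ + c|10⟩ + d|11⟩, it is a product state iff ad − bc = 0.
Here (a, b, c, d) = (-0.866, 0, 0, -(1/2)i): ad − bc = (-0.866)(-(1/2)i) − (0)(0) = 0.433i ≠ 0, so the state is entangled.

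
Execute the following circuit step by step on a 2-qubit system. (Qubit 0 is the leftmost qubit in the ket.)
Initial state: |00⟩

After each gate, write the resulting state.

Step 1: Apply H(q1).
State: 1/√2|00⟩ + 1/√2|01⟩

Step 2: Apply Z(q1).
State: 1/√2|00⟩ - 1/√2|01⟩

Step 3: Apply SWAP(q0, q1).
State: 1/√2|00⟩ - 1/√2|10⟩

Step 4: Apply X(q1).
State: 1/√2|01⟩ - 1/√2|11⟩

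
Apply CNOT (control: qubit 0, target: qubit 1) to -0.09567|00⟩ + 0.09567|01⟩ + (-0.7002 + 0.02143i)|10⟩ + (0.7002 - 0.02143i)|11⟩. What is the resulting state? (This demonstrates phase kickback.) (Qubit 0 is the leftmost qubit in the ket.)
-0.09567|00⟩ + 0.09567|01⟩ + (0.7002 - 0.02143i)|10⟩ + (-0.7002 + 0.02143i)|11⟩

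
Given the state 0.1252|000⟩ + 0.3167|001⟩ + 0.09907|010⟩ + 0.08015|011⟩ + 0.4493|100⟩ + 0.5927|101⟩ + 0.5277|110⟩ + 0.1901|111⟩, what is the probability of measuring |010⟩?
0.009815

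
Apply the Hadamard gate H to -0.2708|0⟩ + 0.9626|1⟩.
0.4892|0⟩ - 0.8721|1⟩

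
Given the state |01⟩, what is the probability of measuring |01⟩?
1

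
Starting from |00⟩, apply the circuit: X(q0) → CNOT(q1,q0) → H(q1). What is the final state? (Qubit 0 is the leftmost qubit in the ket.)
1/√2|10⟩ + 1/√2|11⟩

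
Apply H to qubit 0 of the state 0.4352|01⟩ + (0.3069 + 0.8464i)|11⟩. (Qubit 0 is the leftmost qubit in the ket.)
(0.5247 + 0.5985i)|01⟩ + (0.09072 - 0.5985i)|11⟩

H on qubit 0 mixes each pair of kets that differ only in qubit 0: amplitudes (a, b) of (|…0…⟩, |…1…⟩) become ((a + b)/√2, (a − b)/√2). Kets absent from the input have amplitude 0.
(|01⟩, |11⟩): (a, b) = (0.4352, (0.3069 + 0.8464i)) → ((0.5247 + 0.5985i), (0.09072 - 0.5985i))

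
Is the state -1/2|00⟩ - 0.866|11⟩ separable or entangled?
Entangled

Writing the state as a|00⟩ + b|01⟩ + c|10⟩ + d|11⟩, it is a product state iff ad − bc = 0.
Here (a, b, c, d) = (-1/2, 0, 0, -0.866): ad − bc = (-1/2)(-0.866) − (0)(0) = 0.433 ≠ 0, so the state is entangled.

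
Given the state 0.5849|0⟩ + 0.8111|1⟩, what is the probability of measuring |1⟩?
0.6579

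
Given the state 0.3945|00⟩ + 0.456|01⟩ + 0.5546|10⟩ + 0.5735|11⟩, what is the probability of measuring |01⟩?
0.2079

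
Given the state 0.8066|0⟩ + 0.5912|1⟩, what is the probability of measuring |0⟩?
0.6506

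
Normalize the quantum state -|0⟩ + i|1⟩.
-1/√2|0⟩ + (1/√2)i|1⟩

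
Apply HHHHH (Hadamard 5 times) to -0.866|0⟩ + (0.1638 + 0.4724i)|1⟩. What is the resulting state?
(-0.4965 + 0.334i)|0⟩ + (-0.7282 - 0.334i)|1⟩

H² = I, so H^5 = H: a single Hadamard. With (a, b) = (-0.866, (0.1638 + 0.4724i)), H gives ((a + b)/√2, (a − b)/√2) = ((-0.4965 + 0.334i), (-0.7282 - 0.334i)).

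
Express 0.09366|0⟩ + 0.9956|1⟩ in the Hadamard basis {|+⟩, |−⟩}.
0.7702|+⟩ - 0.6378|−⟩

With |ψ⟩ = α|0⟩ + β|1⟩, the Hadamard-basis coefficients are ⟨+|ψ⟩ = (α + β)/√2 and ⟨−|ψ⟩ = (α − β)/√2.
Here α = 0.09366, β = 0.9956: (α + β)/√2 = 0.7702, (α − β)/√2 = -0.6378.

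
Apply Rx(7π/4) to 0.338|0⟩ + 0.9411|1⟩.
(-0.3123 - 0.3601i)|0⟩ + (-0.8695 - 0.1293i)|1⟩

Rx(7π/4) = [[cos(θ/2), −i·sin(θ/2)], [−i·sin(θ/2), cos(θ/2)]]; θ = 7π/4, cos(θ/2) ≈ -0.92388, sin(θ/2) ≈ 0.382683.
With a = amp(|0⟩) = 0.338 and b = amp(|1⟩) = 0.9411:
new amp(|0⟩) = (-0.92388)·a + (-0.382683i)·b = (-0.3123 - 0.3601i)
new amp(|1⟩) = (-0.382683i)·a + (-0.92388)·b = (-0.8695 - 0.1293i)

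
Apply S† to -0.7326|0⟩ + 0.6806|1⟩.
-0.7326|0⟩ - 0.6806i|1⟩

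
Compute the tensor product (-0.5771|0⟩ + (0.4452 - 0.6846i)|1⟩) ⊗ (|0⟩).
-0.5771|00⟩ + (0.4452 - 0.6846i)|10⟩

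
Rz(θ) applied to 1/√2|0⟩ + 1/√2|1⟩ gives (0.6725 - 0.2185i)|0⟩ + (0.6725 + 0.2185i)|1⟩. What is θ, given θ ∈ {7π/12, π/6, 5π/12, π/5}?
π/5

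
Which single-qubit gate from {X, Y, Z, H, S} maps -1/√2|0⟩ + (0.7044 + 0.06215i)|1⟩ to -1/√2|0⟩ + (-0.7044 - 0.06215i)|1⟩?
Z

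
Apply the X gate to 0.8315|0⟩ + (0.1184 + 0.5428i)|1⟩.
(0.1184 + 0.5428i)|0⟩ + 0.8315|1⟩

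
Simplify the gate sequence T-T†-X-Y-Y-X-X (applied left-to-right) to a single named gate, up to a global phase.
X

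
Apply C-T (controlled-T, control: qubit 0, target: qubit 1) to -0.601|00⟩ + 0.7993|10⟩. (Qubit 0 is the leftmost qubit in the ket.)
-0.601|00⟩ + 0.7993|10⟩

C-T leaves the control-|0⟩ kets |00⟩, |01⟩ unchanged and applies T to qubit 1 on the control-|1⟩ pair (|10⟩, |11⟩).
T = [[1, 0], [0, (1/√2 + (1/√2)i)]].
With a = amp(|10⟩) = 0.7993 and b = amp(|11⟩) = 0:
new amp(|10⟩) = (1)·a = 0.7993
new amp(|11⟩) = (1/√2 + (1/√2)i)·b = 0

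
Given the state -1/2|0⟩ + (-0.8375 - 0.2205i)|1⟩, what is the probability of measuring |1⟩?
0.75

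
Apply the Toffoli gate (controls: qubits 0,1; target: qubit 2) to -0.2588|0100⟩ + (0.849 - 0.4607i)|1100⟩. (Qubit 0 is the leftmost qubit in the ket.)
-0.2588|0100⟩ + (0.849 - 0.4607i)|1110⟩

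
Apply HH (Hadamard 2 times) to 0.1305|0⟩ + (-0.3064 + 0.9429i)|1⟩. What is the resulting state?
0.1305|0⟩ + (-0.3064 + 0.9429i)|1⟩

H² = I, so an even number of Hadamards cancels: H^2 = I and the state is unchanged.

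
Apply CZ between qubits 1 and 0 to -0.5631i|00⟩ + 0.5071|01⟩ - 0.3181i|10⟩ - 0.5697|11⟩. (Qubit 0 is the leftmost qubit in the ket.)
-0.5631i|00⟩ + 0.5071|01⟩ - 0.3181i|10⟩ + 0.5697|11⟩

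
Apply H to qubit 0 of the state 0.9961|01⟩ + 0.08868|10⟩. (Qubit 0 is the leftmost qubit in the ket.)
0.06271|00⟩ + 0.7043|01⟩ - 0.06271|10⟩ + 0.7043|11⟩

H on qubit 0 mixes each pair of kets that differ only in qubit 0: amplitudes (a, b) of (|…0…⟩, |…1…⟩) become ((a + b)/√2, (a − b)/√2). Kets absent from the input have amplitude 0.
(|00⟩, |10⟩): (a, b) = (0, 0.08868) → (0.06271, -0.06271)
(|01⟩, |11⟩): (a, b) = (0.9961, 0) → (0.7043, 0.7043)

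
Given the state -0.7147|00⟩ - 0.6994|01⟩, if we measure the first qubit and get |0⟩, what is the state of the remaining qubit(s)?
-0.7147|0⟩ - 0.6994|1⟩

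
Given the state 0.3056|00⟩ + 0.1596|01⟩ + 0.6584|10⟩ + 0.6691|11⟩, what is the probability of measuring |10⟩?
0.4335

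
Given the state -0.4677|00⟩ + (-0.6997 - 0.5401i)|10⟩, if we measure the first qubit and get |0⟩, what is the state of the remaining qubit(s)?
-|0⟩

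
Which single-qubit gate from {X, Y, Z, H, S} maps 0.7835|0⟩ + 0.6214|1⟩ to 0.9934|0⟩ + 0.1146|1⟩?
H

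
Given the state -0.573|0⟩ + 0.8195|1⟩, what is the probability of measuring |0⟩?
0.3283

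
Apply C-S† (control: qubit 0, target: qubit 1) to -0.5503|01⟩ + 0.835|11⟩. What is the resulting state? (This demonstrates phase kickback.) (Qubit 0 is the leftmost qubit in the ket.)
-0.5503|01⟩ - 0.835i|11⟩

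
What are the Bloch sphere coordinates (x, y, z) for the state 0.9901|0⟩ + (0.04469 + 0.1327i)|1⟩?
(0.0885, 0.2628, 0.9607)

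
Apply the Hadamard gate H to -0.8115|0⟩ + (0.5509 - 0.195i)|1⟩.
(-0.1843 - 0.1379i)|0⟩ + (-0.9634 + 0.1379i)|1⟩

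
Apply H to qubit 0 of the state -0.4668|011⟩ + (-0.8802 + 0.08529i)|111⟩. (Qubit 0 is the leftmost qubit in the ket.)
(-0.9525 + 0.06031i)|011⟩ + (0.2923 - 0.06031i)|111⟩

H on qubit 0 mixes each pair of kets that differ only in qubit 0: amplitudes (a, b) of (|…0…⟩, |…1…⟩) become ((a + b)/√2, (a − b)/√2). Kets absent from the input have amplitude 0.
(|011⟩, |111⟩): (a, b) = (-0.4668, (-0.8802 + 0.08529i)) → ((-0.9525 + 0.06031i), (0.2923 - 0.06031i))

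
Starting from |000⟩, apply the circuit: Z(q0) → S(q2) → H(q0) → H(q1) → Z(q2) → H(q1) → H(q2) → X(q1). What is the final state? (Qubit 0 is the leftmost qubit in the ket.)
1/2|010⟩ + 1/2|011⟩ + 1/2|110⟩ + 1/2|111⟩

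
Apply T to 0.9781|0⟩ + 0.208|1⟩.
0.9781|0⟩ + (0.1471 + 0.1471i)|1⟩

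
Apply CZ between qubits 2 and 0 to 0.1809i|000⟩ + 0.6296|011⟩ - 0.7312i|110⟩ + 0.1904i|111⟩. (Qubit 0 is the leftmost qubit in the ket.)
0.1809i|000⟩ + 0.6296|011⟩ - 0.7312i|110⟩ - 0.1904i|111⟩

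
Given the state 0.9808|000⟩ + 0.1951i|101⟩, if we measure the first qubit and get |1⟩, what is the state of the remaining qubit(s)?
i|01⟩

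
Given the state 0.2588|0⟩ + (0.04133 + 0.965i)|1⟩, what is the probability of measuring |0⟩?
0.06698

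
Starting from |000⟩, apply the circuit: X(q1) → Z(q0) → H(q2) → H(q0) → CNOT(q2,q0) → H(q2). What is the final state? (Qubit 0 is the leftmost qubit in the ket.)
1/√2|010⟩ + 1/√2|110⟩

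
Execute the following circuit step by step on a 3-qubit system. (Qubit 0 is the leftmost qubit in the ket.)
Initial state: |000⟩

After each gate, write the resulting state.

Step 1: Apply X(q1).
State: |010⟩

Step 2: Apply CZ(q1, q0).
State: |010⟩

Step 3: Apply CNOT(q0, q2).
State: |010⟩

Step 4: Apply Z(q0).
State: |010⟩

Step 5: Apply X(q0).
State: |110⟩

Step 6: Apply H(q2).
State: 1/√2|110⟩ + 1/√2|111⟩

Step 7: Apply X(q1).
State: 1/√2|100⟩ + 1/√2|101⟩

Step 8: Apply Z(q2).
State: 1/√2|100⟩ - 1/√2|101⟩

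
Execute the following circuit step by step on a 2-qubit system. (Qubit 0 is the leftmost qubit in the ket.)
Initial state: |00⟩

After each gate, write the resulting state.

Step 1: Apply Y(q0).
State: i|10⟩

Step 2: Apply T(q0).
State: (-1/√2 + (1/√2)i)|10⟩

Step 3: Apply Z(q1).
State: (-1/√2 + (1/√2)i)|10⟩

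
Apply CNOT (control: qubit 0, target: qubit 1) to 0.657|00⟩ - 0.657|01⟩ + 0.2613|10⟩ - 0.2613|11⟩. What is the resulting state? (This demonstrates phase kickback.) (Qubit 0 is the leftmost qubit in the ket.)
0.657|00⟩ - 0.657|01⟩ - 0.2613|10⟩ + 0.2613|11⟩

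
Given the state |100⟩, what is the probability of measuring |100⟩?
1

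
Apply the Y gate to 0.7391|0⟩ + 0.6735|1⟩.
-0.6735i|0⟩ + 0.7391i|1⟩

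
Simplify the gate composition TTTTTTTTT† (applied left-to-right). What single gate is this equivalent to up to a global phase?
T†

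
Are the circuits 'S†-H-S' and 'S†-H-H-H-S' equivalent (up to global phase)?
Yes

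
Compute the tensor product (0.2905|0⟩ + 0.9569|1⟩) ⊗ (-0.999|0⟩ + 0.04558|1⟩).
-0.2902|00⟩ + 0.01324|01⟩ - 0.9559|10⟩ + 0.04362|11⟩

amp(|b₁b₂…⟩) = product of the factor amplitudes for bits b₁, b₂, …; only kets whose every factor amplitude is nonzero survive.
|00⟩: (0.2905)(-0.999) = -0.2902
|01⟩: (0.2905)(0.04558) = 0.01324
|10⟩: (0.9569)(-0.999) = -0.9559
|11⟩: (0.9569)(0.04558) = 0.04362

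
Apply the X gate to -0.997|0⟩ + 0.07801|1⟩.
0.07801|0⟩ - 0.997|1⟩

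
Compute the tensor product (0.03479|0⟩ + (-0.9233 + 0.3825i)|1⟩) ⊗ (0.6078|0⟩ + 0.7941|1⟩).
0.02115|00⟩ + 0.02763|01⟩ + (-0.5612 + 0.2325i)|10⟩ + (-0.7332 + 0.3037i)|11⟩

amp(|b₁b₂…⟩) = product of the factor amplitudes for bits b₁, b₂, …; only kets whose every factor amplitude is nonzero survive.
|00⟩: (0.03479)(0.6078) = 0.02115
|01⟩: (0.03479)(0.7941) = 0.02763
|10⟩: (-0.9233 + 0.3825i)(0.6078) = (-0.5612 + 0.2325i)
|11⟩: (-0.9233 + 0.3825i)(0.7941) = (-0.7332 + 0.3037i)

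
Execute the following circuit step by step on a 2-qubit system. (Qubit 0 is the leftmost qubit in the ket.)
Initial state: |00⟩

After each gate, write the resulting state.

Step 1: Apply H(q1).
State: 1/√2|00⟩ + 1/√2|01⟩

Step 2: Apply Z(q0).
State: 1/√2|00⟩ + 1/√2|01⟩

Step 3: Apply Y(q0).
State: (1/√2)i|10⟩ + (1/√2)i|11⟩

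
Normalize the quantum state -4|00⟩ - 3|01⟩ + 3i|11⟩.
-0.686|00⟩ - 0.5145|01⟩ + 0.5145i|11⟩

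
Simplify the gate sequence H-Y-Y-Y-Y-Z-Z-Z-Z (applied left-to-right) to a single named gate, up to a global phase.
H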